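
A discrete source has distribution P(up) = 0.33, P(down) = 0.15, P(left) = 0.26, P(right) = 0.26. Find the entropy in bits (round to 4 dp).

H = −Σ pᵢ log₂ pᵢ.
−0.33·log₂(0.33) = 0.5278
−0.15·log₂(0.15) = 0.4105
−0.26·log₂(0.26) = 0.5053
−0.26·log₂(0.26) = 0.5053
Sum ≈ 1.9489 → 1.9489 bits.

1.9489 bits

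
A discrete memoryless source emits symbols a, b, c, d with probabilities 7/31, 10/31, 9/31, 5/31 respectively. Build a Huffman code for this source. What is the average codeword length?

2 bits/symbol

Repeatedly combine the two least-probable nodes; the expected code length is the sum of the merged weights.
merge 5/31 + 7/31 → 12/31
merge 9/31 + 10/31 → 19/31
merge 12/31 + 19/31 → 1
L = 12/31 + 19/31 + 1 = 2 bits/symbol.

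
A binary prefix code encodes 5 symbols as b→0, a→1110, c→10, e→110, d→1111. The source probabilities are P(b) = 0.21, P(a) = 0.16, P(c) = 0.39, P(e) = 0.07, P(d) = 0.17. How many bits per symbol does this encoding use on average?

L̄ = Σ pᵢ·ℓᵢ = 0.21·1 + 0.16·4 + 0.39·2 + 0.07·3 + 0.17·4 = 2.52 bits/symbol.

2.52 bits/symbol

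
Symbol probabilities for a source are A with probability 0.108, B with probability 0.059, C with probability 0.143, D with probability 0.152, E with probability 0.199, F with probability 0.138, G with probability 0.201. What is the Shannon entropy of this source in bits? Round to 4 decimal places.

H = −Σ pᵢ log₂ pᵢ.
−0.108·log₂(0.108) = 0.3468
−0.059·log₂(0.059) = 0.2409
−0.143·log₂(0.143) = 0.4012
−0.152·log₂(0.152) = 0.4131
−0.199·log₂(0.199) = 0.4635
−0.138·log₂(0.138) = 0.3943
−0.201·log₂(0.201) = 0.4653
Sum ≈ 2.7251 → 2.7251 bits.

2.7251 bits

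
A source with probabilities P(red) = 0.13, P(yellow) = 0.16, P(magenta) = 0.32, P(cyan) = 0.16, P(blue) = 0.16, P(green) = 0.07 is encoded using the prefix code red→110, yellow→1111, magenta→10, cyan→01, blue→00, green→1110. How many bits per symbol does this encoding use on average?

2.59 bits/symbol

L̄ = Σ pᵢ·ℓᵢ = 0.13·3 + 0.16·4 + 0.32·2 + 0.16·2 + 0.16·2 + 0.07·4 = 2.59 bits/symbol.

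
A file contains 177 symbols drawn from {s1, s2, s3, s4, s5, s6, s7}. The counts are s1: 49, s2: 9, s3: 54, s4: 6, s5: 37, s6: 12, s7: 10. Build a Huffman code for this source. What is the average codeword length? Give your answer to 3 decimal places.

2.418 bits/symbol

Probabilities are the counts divided by 177.
Repeatedly combine the two least-probable nodes; the expected code length is the sum of the merged weights.
merge 2/59 + 3/59 → 5/59
merge 10/177 + 4/59 → 22/177
merge 5/59 + 22/177 → 37/177
merge 37/177 + 37/177 → 74/177
merge 49/177 + 18/59 → 103/177
merge 74/177 + 103/177 → 1
L = 5/59 + 22/177 + 37/177 + 74/177 + 103/177 + 1 = 428/177 ≈ 2.418 bits/symbol.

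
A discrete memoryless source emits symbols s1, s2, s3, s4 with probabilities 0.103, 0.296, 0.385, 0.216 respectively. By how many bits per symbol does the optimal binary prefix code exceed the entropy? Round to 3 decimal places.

0.069 bits

Entropy H = −Σ p log₂ p ≈ 1.8654 bits.
Huffman merges: 103/1000+27/125→319/1000; 37/125+319/1000→123/200; 77/200+123/200→1. L = 967/500 ≈ 1.9340.
L − H = 1.9340 − 1.8654 = 0.069 bits.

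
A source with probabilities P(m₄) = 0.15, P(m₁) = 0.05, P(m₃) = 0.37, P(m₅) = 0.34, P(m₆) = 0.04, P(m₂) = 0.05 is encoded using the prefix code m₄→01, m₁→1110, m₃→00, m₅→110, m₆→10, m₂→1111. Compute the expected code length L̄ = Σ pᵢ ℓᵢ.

L̄ = Σ pᵢ·ℓᵢ = 0.15·2 + 0.05·4 + 0.37·2 + 0.34·3 + 0.04·2 + 0.05·4 = 2.54 bits/symbol.

2.54 bits/symbol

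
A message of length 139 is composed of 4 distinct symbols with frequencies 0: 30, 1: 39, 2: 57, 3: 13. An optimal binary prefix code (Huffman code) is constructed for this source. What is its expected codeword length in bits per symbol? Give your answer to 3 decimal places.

1.899 bits/symbol

Probabilities are the counts divided by 139.
Repeatedly combine the two least-probable nodes; the expected code length is the sum of the merged weights.
merge 13/139 + 30/139 → 43/139
merge 39/139 + 43/139 → 82/139
merge 57/139 + 82/139 → 1
L = 43/139 + 82/139 + 1 = 264/139 ≈ 1.899 bits/symbol.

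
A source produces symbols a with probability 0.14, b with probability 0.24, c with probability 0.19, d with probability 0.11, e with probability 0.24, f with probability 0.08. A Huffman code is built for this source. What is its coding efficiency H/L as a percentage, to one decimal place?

98.5%

Entropy H = −Σ p log₂ p ≈ 2.4824 bits.
Huffman merges: 2/25+11/100→19/100; 7/50+19/100→33/100; 19/100+6/25→43/100; 6/25+33/100→57/100; 43/100+57/100→1. L = 63/25 ≈ 2.5200.
Efficiency = H/L = 2.4824/2.5200 = 98.5%.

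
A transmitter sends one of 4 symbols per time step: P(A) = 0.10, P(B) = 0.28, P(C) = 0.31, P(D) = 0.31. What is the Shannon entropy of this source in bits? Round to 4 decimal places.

H = −Σ pᵢ log₂ pᵢ.
−0.10·log₂(0.10) = 0.3322
−0.28·log₂(0.28) = 0.5142
−0.31·log₂(0.31) = 0.5238
−0.31·log₂(0.31) = 0.5238
Sum ≈ 1.8940 → 1.8940 bits.

1.8940 bits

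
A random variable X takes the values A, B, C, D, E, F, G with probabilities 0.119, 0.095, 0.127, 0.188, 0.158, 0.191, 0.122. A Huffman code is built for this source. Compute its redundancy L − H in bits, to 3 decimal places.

Entropy H = −Σ p log₂ p ≈ 2.7665 bits.
Huffman merges: 19/200+119/1000→107/500; 61/500+127/1000→249/1000; 79/500+47/250→173/500; 191/1000+107/500→81/200; 249/1000+173/500→119/200; 81/200+119/200→1. L = 2809/1000 ≈ 2.8090.
L − H = 2.8090 − 2.7665 = 0.042 bits.

0.042 bits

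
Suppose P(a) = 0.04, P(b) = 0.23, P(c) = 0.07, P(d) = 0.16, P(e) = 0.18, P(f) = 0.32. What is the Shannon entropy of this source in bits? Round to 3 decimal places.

H = −Σ pᵢ log₂ pᵢ.
−0.04·log₂(0.04) = 0.1858
−0.23·log₂(0.23) = 0.4877
−0.07·log₂(0.07) = 0.2686
−0.16·log₂(0.16) = 0.4230
−0.18·log₂(0.18) = 0.4453
−0.32·log₂(0.32) = 0.5260
Sum ≈ 2.3363 → 2.336 bits.

2.336 bits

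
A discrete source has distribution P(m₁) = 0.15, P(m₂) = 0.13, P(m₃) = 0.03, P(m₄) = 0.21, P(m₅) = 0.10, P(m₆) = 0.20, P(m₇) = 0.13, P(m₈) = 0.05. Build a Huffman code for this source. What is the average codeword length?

Repeatedly combine the two least-probable nodes; the expected code length is the sum of the merged weights.
merge 3/100 + 1/20 → 2/25
merge 2/25 + 1/10 → 9/50
merge 13/100 + 13/100 → 13/50
merge 3/20 + 9/50 → 33/100
merge 1/5 + 21/100 → 41/100
merge 13/50 + 33/100 → 59/100
merge 41/100 + 59/100 → 1
L = 2/25 + 9/50 + 13/50 + 33/100 + 41/100 + 59/100 + 1 = 57/20 = 2.85 bits/symbol.

2.85 bits/symbol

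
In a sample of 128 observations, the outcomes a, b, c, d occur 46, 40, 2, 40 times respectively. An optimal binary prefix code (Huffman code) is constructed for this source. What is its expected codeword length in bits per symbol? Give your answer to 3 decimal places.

1.969 bits/symbol

Probabilities are the counts divided by 128.
Repeatedly combine the two least-probable nodes; the expected code length is the sum of the merged weights.
merge 1/64 + 5/16 → 21/64
merge 5/16 + 21/64 → 41/64
merge 23/64 + 41/64 → 1
L = 21/64 + 41/64 + 1 = 63/32 ≈ 1.969 bits/symbol.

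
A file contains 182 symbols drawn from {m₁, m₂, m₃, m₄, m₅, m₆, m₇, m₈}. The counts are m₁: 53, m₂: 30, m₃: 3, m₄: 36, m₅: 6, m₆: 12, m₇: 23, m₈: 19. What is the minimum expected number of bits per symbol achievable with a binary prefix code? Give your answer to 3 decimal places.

Probabilities are the counts divided by 182.
Repeatedly combine the two least-probable nodes; the expected code length is the sum of the merged weights.
merge 3/182 + 3/91 → 9/182
merge 9/182 + 6/91 → 3/26
merge 19/182 + 3/26 → 20/91
merge 23/182 + 15/91 → 53/182
merge 18/91 + 20/91 → 38/91
merge 53/182 + 53/182 → 53/91
merge 38/91 + 53/91 → 1
L = 9/182 + 3/26 + 20/91 + 53/182 + 38/91 + 53/91 + 1 = 487/182 ≈ 2.676 bits/symbol.

2.676 bits/symbol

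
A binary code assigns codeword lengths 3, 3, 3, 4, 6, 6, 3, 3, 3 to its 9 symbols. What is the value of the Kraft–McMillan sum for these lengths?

With common denominator 2^6 = 64: Σ 2^(−ℓᵢ) = 8/64 + 8/64 + 8/64 + 4/64 + 1/64 + 1/64 + 8/64 + 8/64 + 8/64 = 54/64 = 0.84375.

0.84375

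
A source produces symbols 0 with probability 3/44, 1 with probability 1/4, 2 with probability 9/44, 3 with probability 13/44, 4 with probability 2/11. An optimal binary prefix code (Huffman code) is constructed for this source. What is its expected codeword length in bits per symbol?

Repeatedly combine the two least-probable nodes; the expected code length is the sum of the merged weights.
merge 3/44 + 2/11 → 1/4
merge 9/44 + 1/4 → 5/11
merge 1/4 + 13/44 → 6/11
merge 5/11 + 6/11 → 1
L = 1/4 + 5/11 + 6/11 + 1 = 9/4 = 2.25 bits/symbol.

2.25 bits/symbol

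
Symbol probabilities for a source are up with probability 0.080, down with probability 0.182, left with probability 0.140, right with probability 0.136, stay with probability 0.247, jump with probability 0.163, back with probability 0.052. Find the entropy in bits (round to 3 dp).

2.674 bits

H = −Σ pᵢ log₂ pᵢ.
−0.080·log₂(0.080) = 0.2915
−0.182·log₂(0.182) = 0.4474
−0.140·log₂(0.140) = 0.3971
−0.136·log₂(0.136) = 0.3915
−0.247·log₂(0.247) = 0.4983
−0.163·log₂(0.163) = 0.4266
−0.052·log₂(0.052) = 0.2218
Sum ≈ 2.6741 → 2.674 bits.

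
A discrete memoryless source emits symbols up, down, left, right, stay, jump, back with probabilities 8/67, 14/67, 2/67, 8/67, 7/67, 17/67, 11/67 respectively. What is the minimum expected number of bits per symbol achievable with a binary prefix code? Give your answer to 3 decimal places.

Repeatedly combine the two least-probable nodes; the expected code length is the sum of the merged weights.
merge 2/67 + 7/67 → 9/67
merge 8/67 + 8/67 → 16/67
merge 9/67 + 11/67 → 20/67
merge 14/67 + 16/67 → 30/67
merge 17/67 + 20/67 → 37/67
merge 30/67 + 37/67 → 1
L = 9/67 + 16/67 + 20/67 + 30/67 + 37/67 + 1 = 179/67 ≈ 2.672 bits/symbol.

2.672 bits/symbol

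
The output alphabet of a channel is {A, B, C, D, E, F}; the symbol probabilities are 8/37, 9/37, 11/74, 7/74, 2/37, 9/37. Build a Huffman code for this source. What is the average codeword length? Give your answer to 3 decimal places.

Repeatedly combine the two least-probable nodes; the expected code length is the sum of the merged weights.
merge 2/37 + 7/74 → 11/74
merge 11/74 + 11/74 → 11/37
merge 8/37 + 9/37 → 17/37
merge 9/37 + 11/37 → 20/37
merge 17/37 + 20/37 → 1
L = 11/74 + 11/37 + 17/37 + 20/37 + 1 = 181/74 ≈ 2.446 bits/symbol.

2.446 bits/symbol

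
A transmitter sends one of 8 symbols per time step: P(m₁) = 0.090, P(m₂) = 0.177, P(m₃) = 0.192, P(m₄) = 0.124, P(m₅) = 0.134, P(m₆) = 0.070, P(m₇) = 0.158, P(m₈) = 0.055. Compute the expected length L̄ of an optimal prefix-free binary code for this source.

Repeatedly combine the two least-probable nodes; the expected code length is the sum of the merged weights.
merge 11/200 + 7/100 → 1/8
merge 9/100 + 31/250 → 107/500
merge 1/8 + 67/500 → 259/1000
merge 79/500 + 177/1000 → 67/200
merge 24/125 + 107/500 → 203/500
merge 259/1000 + 67/200 → 297/500
merge 203/500 + 297/500 → 1
L = 1/8 + 107/500 + 259/1000 + 67/200 + 203/500 + 297/500 + 1 = 2933/1000 = 2.933 bits/symbol.

2.933 bits/symbol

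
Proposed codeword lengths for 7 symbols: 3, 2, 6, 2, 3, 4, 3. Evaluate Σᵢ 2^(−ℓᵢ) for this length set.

With common denominator 2^6 = 64: Σ 2^(−ℓᵢ) = 8/64 + 16/64 + 1/64 + 16/64 + 8/64 + 4/64 + 8/64 = 61/64 = 0.953125.

0.953125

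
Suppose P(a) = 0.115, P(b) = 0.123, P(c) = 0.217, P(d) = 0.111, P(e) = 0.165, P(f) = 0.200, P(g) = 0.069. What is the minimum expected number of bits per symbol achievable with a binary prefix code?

2.763 bits/symbol

Repeatedly combine the two least-probable nodes; the expected code length is the sum of the merged weights.
merge 69/1000 + 111/1000 → 9/50
merge 23/200 + 123/1000 → 119/500
merge 33/200 + 9/50 → 69/200
merge 1/5 + 217/1000 → 417/1000
merge 119/500 + 69/200 → 583/1000
merge 417/1000 + 583/1000 → 1
L = 9/50 + 119/500 + 69/200 + 417/1000 + 583/1000 + 1 = 2763/1000 = 2.763 bits/symbol.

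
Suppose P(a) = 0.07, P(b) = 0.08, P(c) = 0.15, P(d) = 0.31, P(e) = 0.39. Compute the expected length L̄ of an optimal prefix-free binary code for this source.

Repeatedly combine the two least-probable nodes; the expected code length is the sum of the merged weights.
merge 7/100 + 2/25 → 3/20
merge 3/20 + 3/20 → 3/10
merge 3/10 + 31/100 → 61/100
merge 39/100 + 61/100 → 1
L = 3/20 + 3/10 + 61/100 + 1 = 103/50 = 2.06 bits/symbol.

2.06 bits/symbol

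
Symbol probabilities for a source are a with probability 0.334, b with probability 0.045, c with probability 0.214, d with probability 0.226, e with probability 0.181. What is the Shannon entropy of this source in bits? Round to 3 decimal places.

H = −Σ pᵢ log₂ pᵢ.
−0.334·log₂(0.334) = 0.5284
−0.045·log₂(0.045) = 0.2013
−0.214·log₂(0.214) = 0.4760
−0.226·log₂(0.226) = 0.4849
−0.181·log₂(0.181) = 0.4463
Sum ≈ 2.1370 → 2.137 bits.

2.137 bits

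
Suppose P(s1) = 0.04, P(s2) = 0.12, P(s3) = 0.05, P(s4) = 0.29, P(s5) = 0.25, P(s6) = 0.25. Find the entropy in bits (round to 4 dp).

H = −Σ pᵢ log₂ pᵢ.
−0.04·log₂(0.04) = 0.1858
−0.12·log₂(0.12) = 0.3671
−0.05·log₂(0.05) = 0.2161
−0.29·log₂(0.29) = 0.5179
−0.25·log₂(0.25) = 0.5000
−0.25·log₂(0.25) = 0.5000
Sum ≈ 2.2868 → 2.2868 bits.

2.2868 bits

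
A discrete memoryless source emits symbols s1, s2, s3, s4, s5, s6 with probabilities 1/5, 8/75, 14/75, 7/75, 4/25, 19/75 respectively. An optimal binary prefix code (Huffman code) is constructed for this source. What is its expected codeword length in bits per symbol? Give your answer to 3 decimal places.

Repeatedly combine the two least-probable nodes; the expected code length is the sum of the merged weights.
merge 7/75 + 8/75 → 1/5
merge 4/25 + 14/75 → 26/75
merge 1/5 + 1/5 → 2/5
merge 19/75 + 26/75 → 3/5
merge 2/5 + 3/5 → 1
L = 1/5 + 26/75 + 2/5 + 3/5 + 1 = 191/75 ≈ 2.547 bits/symbol.

2.547 bits/symbol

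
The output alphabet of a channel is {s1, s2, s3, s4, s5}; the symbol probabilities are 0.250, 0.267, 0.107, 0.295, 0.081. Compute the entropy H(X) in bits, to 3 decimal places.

2.167 bits

H = −Σ pᵢ log₂ pᵢ.
−0.250·log₂(0.250) = 0.5000
−0.267·log₂(0.267) = 0.5087
−0.107·log₂(0.107) = 0.3450
−0.295·log₂(0.295) = 0.5196
−0.081·log₂(0.081) = 0.2937
Sum ≈ 2.1669 → 2.167 bits.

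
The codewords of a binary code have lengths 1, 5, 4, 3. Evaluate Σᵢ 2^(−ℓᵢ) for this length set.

0.71875

With common denominator 2^5 = 32: Σ 2^(−ℓᵢ) = 16/32 + 1/32 + 2/32 + 4/32 = 23/32 = 0.71875.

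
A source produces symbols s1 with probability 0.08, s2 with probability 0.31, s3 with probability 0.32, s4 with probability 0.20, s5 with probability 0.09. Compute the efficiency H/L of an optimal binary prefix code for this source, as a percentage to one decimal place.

Entropy H = −Σ p log₂ p ≈ 2.1184 bits.
Huffman merges: 2/25+9/100→17/100; 17/100+1/5→37/100; 31/100+8/25→63/100; 37/100+63/100→1. L = 217/100 ≈ 2.1700.
Efficiency = H/L = 2.1184/2.1700 = 97.6%.

97.6%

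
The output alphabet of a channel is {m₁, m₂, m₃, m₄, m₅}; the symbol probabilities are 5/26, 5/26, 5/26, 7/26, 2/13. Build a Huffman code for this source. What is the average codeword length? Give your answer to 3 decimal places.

2.346 bits/symbol

Repeatedly combine the two least-probable nodes; the expected code length is the sum of the merged weights.
merge 2/13 + 5/26 → 9/26
merge 5/26 + 5/26 → 5/13
merge 7/26 + 9/26 → 8/13
merge 5/13 + 8/13 → 1
L = 9/26 + 5/13 + 8/13 + 1 = 61/26 ≈ 2.346 bits/symbol.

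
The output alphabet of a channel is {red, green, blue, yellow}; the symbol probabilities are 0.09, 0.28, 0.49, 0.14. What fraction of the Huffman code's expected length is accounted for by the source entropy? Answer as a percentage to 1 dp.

99.3%

Entropy H = −Σ p log₂ p ≈ 1.7283 bits.
Huffman merges: 9/100+7/50→23/100; 23/100+7/25→51/100; 49/100+51/100→1. L = 87/50 ≈ 1.7400.
Efficiency = H/L = 1.7283/1.7400 = 99.3%.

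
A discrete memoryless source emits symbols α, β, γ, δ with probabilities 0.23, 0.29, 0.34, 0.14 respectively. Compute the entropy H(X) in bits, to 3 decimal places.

H = −Σ pᵢ log₂ pᵢ.
−0.23·log₂(0.23) = 0.4877
−0.29·log₂(0.29) = 0.5179
−0.34·log₂(0.34) = 0.5292
−0.14·log₂(0.14) = 0.3971
Sum ≈ 1.9319 → 1.932 bits.

1.932 bits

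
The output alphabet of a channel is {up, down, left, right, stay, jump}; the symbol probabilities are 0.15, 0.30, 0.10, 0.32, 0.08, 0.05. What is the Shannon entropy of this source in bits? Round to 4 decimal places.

2.2975 bits

H = −Σ pᵢ log₂ pᵢ.
−0.15·log₂(0.15) = 0.4105
−0.30·log₂(0.30) = 0.5211
−0.10·log₂(0.10) = 0.3322
−0.32·log₂(0.32) = 0.5260
−0.08·log₂(0.08) = 0.2915
−0.05·log₂(0.05) = 0.2161
Sum ≈ 2.2975 → 2.2975 bits.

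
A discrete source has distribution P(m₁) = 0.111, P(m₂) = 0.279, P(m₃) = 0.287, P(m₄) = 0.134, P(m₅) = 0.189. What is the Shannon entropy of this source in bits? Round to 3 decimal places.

2.226 bits

H = −Σ pᵢ log₂ pᵢ.
−0.111·log₂(0.111) = 0.3520
−0.279·log₂(0.279) = 0.5138
−0.287·log₂(0.287) = 0.5169
−0.134·log₂(0.134) = 0.3886
−0.189·log₂(0.189) = 0.4543
Sum ≈ 2.2255 → 2.226 bits.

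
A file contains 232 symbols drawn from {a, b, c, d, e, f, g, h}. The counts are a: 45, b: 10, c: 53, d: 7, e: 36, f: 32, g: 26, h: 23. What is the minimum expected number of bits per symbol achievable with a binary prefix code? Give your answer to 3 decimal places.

2.823 bits/symbol

Probabilities are the counts divided by 232.
Repeatedly combine the two least-probable nodes; the expected code length is the sum of the merged weights.
merge 7/232 + 5/116 → 17/232
merge 17/232 + 23/232 → 5/29
merge 13/116 + 4/29 → 1/4
merge 9/58 + 5/29 → 19/58
merge 45/232 + 53/232 → 49/116
merge 1/4 + 19/58 → 67/116
merge 49/116 + 67/116 → 1
L = 17/232 + 5/29 + 1/4 + 19/58 + 49/116 + 67/116 + 1 = 655/232 ≈ 2.823 bits/symbol.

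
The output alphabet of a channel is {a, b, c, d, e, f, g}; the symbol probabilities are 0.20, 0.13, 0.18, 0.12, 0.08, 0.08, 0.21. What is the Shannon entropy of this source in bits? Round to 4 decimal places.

H = −Σ pᵢ log₂ pᵢ.
−0.20·log₂(0.20) = 0.4644
−0.13·log₂(0.13) = 0.3826
−0.18·log₂(0.18) = 0.4453
−0.12·log₂(0.12) = 0.3671
−0.08·log₂(0.08) = 0.2915
−0.08·log₂(0.08) = 0.2915
−0.21·log₂(0.21) = 0.4728
Sum ≈ 2.7152 → 2.7152 bits.

2.7152 bits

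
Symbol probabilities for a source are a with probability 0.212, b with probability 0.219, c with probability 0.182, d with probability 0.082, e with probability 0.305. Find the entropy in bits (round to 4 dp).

2.2200 bits

H = −Σ pᵢ log₂ pᵢ.
−0.212·log₂(0.212) = 0.4744
−0.219·log₂(0.219) = 0.4798
−0.182·log₂(0.182) = 0.4474
−0.082·log₂(0.082) = 0.2959
−0.305·log₂(0.305) = 0.5225
Sum ≈ 2.2200 → 2.2200 bits.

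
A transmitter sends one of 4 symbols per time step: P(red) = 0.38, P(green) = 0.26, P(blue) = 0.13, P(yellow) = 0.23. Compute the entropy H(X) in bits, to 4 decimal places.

H = −Σ pᵢ log₂ pᵢ.
−0.38·log₂(0.38) = 0.5305
−0.26·log₂(0.26) = 0.5053
−0.13·log₂(0.13) = 0.3826
−0.23·log₂(0.23) = 0.4877
Sum ≈ 1.9061 → 1.9061 bits.

1.9061 bits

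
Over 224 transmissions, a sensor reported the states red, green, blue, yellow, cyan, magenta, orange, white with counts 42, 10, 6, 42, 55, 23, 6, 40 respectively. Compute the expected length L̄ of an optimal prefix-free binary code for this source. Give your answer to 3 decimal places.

Probabilities are the counts divided by 224.
Repeatedly combine the two least-probable nodes; the expected code length is the sum of the merged weights.
merge 3/112 + 3/112 → 3/56
merge 5/112 + 3/56 → 11/112
merge 11/112 + 23/224 → 45/224
merge 5/28 + 3/16 → 41/112
merge 3/16 + 45/224 → 87/224
merge 55/224 + 41/112 → 137/224
merge 87/224 + 137/224 → 1
L = 3/56 + 11/112 + 45/224 + 41/112 + 87/224 + 137/224 + 1 = 87/32 ≈ 2.719 bits/symbol.

2.719 bits/symbol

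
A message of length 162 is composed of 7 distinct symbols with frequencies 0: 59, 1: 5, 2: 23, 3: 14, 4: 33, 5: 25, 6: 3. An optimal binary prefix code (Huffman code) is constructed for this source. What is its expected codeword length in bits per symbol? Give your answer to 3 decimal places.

Probabilities are the counts divided by 162.
Repeatedly combine the two least-probable nodes; the expected code length is the sum of the merged weights.
merge 1/54 + 5/162 → 4/81
merge 4/81 + 7/81 → 11/81
merge 11/81 + 23/162 → 5/18
merge 25/162 + 11/54 → 29/81
merge 5/18 + 29/81 → 103/162
merge 59/162 + 103/162 → 1
L = 4/81 + 11/81 + 5/18 + 29/81 + 103/162 + 1 = 199/81 ≈ 2.457 bits/symbol.

2.457 bits/symbol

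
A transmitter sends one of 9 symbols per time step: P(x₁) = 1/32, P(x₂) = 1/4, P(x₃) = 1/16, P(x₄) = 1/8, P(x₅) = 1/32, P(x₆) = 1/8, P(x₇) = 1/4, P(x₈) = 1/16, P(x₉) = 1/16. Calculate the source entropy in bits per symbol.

2.8125 bits

Each probability is a power of 1/2, so log₂(1/p) is an integer.
H = Σ p·log₂(1/p) = 1/32·5 + 1/4·2 + 1/16·4 + 1/8·3 + 1/32·5 + 1/8·3 + 1/4·2 + 1/16·4 + 1/16·4 = 2.8125 bits.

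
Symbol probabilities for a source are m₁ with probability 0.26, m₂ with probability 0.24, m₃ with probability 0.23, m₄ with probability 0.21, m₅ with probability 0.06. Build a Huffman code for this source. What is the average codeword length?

2.27 bits/symbol

Repeatedly combine the two least-probable nodes; the expected code length is the sum of the merged weights.
merge 3/50 + 21/100 → 27/100
merge 23/100 + 6/25 → 47/100
merge 13/50 + 27/100 → 53/100
merge 47/100 + 53/100 → 1
L = 27/100 + 47/100 + 53/100 + 1 = 227/100 = 2.27 bits/symbol.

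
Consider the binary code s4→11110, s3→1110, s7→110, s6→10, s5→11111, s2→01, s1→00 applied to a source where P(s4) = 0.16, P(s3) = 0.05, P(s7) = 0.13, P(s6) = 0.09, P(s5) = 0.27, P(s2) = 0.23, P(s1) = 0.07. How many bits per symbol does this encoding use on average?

3.52 bits/symbol

L̄ = Σ pᵢ·ℓᵢ = 0.16·5 + 0.05·4 + 0.13·3 + 0.09·2 + 0.27·5 + 0.23·2 + 0.07·2 = 3.52 bits/symbol.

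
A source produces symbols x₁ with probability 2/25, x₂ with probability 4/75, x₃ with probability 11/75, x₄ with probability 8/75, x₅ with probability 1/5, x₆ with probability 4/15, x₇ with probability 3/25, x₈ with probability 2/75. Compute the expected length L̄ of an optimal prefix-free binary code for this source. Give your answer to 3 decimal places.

Repeatedly combine the two least-probable nodes; the expected code length is the sum of the merged weights.
merge 2/75 + 4/75 → 2/25
merge 2/25 + 2/25 → 4/25
merge 8/75 + 3/25 → 17/75
merge 11/75 + 4/25 → 23/75
merge 1/5 + 17/75 → 32/75
merge 4/15 + 23/75 → 43/75
merge 32/75 + 43/75 → 1
L = 2/25 + 4/25 + 17/75 + 23/75 + 32/75 + 43/75 + 1 = 208/75 ≈ 2.773 bits/symbol.

2.773 bits/symbol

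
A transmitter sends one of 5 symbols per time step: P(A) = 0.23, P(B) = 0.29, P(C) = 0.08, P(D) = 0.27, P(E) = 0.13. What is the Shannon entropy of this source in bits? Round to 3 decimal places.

2.190 bits

H = −Σ pᵢ log₂ pᵢ.
−0.23·log₂(0.23) = 0.4877
−0.29·log₂(0.29) = 0.5179
−0.08·log₂(0.08) = 0.2915
−0.27·log₂(0.27) = 0.5100
−0.13·log₂(0.13) = 0.3826
Sum ≈ 2.1897 → 2.190 bits.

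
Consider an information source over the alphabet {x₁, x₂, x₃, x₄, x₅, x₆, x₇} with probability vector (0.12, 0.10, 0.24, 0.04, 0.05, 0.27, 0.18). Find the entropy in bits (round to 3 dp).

2.551 bits

H = −Σ pᵢ log₂ pᵢ.
−0.12·log₂(0.12) = 0.3671
−0.10·log₂(0.10) = 0.3322
−0.24·log₂(0.24) = 0.4941
−0.04·log₂(0.04) = 0.1858
−0.05·log₂(0.05) = 0.2161
−0.27·log₂(0.27) = 0.5100
−0.18·log₂(0.18) = 0.4453
Sum ≈ 2.5506 → 2.551 bits.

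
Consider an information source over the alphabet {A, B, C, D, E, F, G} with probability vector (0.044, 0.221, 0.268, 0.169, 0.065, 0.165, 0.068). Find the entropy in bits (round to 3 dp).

2.571 bits

H = −Σ pᵢ log₂ pᵢ.
−0.044·log₂(0.044) = 0.1983
−0.221·log₂(0.221) = 0.4813
−0.268·log₂(0.268) = 0.5091
−0.169·log₂(0.169) = 0.4335
−0.065·log₂(0.065) = 0.2563
−0.165·log₂(0.165) = 0.4289
−0.068·log₂(0.068) = 0.2637
Sum ≈ 2.5711 → 2.571 bits.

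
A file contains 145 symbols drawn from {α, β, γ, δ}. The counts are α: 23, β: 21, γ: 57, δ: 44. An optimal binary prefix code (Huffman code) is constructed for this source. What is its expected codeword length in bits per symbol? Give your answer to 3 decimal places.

Probabilities are the counts divided by 145.
Repeatedly combine the two least-probable nodes; the expected code length is the sum of the merged weights.
merge 21/145 + 23/145 → 44/145
merge 44/145 + 44/145 → 88/145
merge 57/145 + 88/145 → 1
L = 44/145 + 88/145 + 1 = 277/145 ≈ 1.910 bits/symbol.

1.910 bits/symbol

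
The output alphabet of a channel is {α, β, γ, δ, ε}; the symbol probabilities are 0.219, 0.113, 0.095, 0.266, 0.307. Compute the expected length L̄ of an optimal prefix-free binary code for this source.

Repeatedly combine the two least-probable nodes; the expected code length is the sum of the merged weights.
merge 19/200 + 113/1000 → 26/125
merge 26/125 + 219/1000 → 427/1000
merge 133/500 + 307/1000 → 573/1000
merge 427/1000 + 573/1000 → 1
L = 26/125 + 427/1000 + 573/1000 + 1 = 276/125 = 2.208 bits/symbol.

2.208 bits/symbol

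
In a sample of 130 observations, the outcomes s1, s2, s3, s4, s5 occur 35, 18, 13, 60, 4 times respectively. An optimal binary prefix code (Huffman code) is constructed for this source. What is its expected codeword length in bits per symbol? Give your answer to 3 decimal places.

Probabilities are the counts divided by 130.
Repeatedly combine the two least-probable nodes; the expected code length is the sum of the merged weights.
merge 2/65 + 1/10 → 17/130
merge 17/130 + 9/65 → 7/26
merge 7/26 + 7/26 → 7/13
merge 6/13 + 7/13 → 1
L = 17/130 + 7/26 + 7/13 + 1 = 126/65 ≈ 1.938 bits/symbol.

1.938 bits/symbol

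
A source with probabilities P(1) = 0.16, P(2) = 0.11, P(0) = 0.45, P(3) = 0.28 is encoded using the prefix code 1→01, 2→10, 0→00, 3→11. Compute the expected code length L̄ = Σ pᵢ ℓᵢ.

L̄ = Σ pᵢ·ℓᵢ = 0.16·2 + 0.11·2 + 0.45·2 + 0.28·2 = 2 bits/symbol.

2 bits/symbol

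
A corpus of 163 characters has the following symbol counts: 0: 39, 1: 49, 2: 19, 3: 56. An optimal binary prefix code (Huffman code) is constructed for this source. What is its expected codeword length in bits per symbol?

Probabilities are the counts divided by 163.
Repeatedly combine the two least-probable nodes; the expected code length is the sum of the merged weights.
merge 19/163 + 39/163 → 58/163
merge 49/163 + 56/163 → 105/163
merge 58/163 + 105/163 → 1
L = 58/163 + 105/163 + 1 = 2 bits/symbol.

2 bits/symbol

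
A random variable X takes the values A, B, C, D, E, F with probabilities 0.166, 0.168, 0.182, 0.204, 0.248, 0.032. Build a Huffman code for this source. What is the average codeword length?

Repeatedly combine the two least-probable nodes; the expected code length is the sum of the merged weights.
merge 4/125 + 83/500 → 99/500
merge 21/125 + 91/500 → 7/20
merge 99/500 + 51/250 → 201/500
merge 31/125 + 7/20 → 299/500
merge 201/500 + 299/500 → 1
L = 99/500 + 7/20 + 201/500 + 299/500 + 1 = 637/250 = 2.548 bits/symbol.

2.548 bits/symbol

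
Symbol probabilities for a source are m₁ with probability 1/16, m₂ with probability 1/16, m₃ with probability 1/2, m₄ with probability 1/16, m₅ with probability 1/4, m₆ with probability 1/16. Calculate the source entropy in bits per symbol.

2 bits

Each probability is a power of 1/2, so log₂(1/p) is an integer.
H = Σ p·log₂(1/p) = 1/16·4 + 1/16·4 + 1/2·1 + 1/16·4 + 1/4·2 + 1/16·4 = 2 bits.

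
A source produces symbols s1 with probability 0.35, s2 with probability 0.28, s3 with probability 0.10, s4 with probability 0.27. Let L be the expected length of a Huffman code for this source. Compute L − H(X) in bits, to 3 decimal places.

0.113 bits

Entropy H = −Σ p log₂ p ≈ 1.8865 bits.
Huffman merges: 1/10+27/100→37/100; 7/25+7/20→63/100; 37/100+63/100→1. L = 2 ≈ 2.0000.
L − H = 2.0000 − 1.8865 = 0.113 bits.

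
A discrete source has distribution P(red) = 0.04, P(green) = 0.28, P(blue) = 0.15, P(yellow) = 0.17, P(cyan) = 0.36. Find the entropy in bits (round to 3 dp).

2.076 bits

H = −Σ pᵢ log₂ pᵢ.
−0.04·log₂(0.04) = 0.1858
−0.28·log₂(0.28) = 0.5142
−0.15·log₂(0.15) = 0.4105
−0.17·log₂(0.17) = 0.4346
−0.36·log₂(0.36) = 0.5306
Sum ≈ 2.0757 → 2.076 bits.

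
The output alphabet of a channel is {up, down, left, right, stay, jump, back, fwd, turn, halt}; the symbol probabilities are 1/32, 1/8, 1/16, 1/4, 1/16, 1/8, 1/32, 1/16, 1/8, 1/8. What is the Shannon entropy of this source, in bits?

Each probability is a power of 1/2, so log₂(1/p) is an integer.
H = Σ p·log₂(1/p) = 1/32·5 + 1/8·3 + 1/16·4 + 1/4·2 + 1/16·4 + 1/8·3 + 1/32·5 + 1/16·4 + 1/8·3 + 1/8·3 = 3.0625 bits.

3.0625 bits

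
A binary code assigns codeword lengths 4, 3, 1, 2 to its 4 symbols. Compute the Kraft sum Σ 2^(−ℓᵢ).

0.9375

With common denominator 2^4 = 16: Σ 2^(−ℓᵢ) = 1/16 + 2/16 + 8/16 + 4/16 = 15/16 = 0.9375.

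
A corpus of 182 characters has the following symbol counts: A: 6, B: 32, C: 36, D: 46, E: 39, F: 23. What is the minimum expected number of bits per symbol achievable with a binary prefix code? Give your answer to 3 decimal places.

Probabilities are the counts divided by 182.
Repeatedly combine the two least-probable nodes; the expected code length is the sum of the merged weights.
merge 3/91 + 23/182 → 29/182
merge 29/182 + 16/91 → 61/182
merge 18/91 + 3/14 → 75/182
merge 23/91 + 61/182 → 107/182
merge 75/182 + 107/182 → 1
L = 29/182 + 61/182 + 75/182 + 107/182 + 1 = 227/91 ≈ 2.495 bits/symbol.

2.495 bits/symbol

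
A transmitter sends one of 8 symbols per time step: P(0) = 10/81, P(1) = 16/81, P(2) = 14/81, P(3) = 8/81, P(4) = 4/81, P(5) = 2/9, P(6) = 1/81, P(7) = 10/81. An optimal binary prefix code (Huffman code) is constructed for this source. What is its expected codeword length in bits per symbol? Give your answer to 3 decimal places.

2.802 bits/symbol

Repeatedly combine the two least-probable nodes; the expected code length is the sum of the merged weights.
merge 1/81 + 4/81 → 5/81
merge 5/81 + 8/81 → 13/81
merge 10/81 + 10/81 → 20/81
merge 13/81 + 14/81 → 1/3
merge 16/81 + 2/9 → 34/81
merge 20/81 + 1/3 → 47/81
merge 34/81 + 47/81 → 1
L = 5/81 + 13/81 + 20/81 + 1/3 + 34/81 + 47/81 + 1 = 227/81 ≈ 2.802 bits/symbol.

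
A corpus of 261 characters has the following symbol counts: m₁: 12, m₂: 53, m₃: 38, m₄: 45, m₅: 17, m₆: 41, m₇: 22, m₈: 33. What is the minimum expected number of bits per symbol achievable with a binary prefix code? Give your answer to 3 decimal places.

2.908 bits/symbol

Probabilities are the counts divided by 261.
Repeatedly combine the two least-probable nodes; the expected code length is the sum of the merged weights.
merge 4/87 + 17/261 → 1/9
merge 22/261 + 1/9 → 17/87
merge 11/87 + 38/261 → 71/261
merge 41/261 + 5/29 → 86/261
merge 17/87 + 53/261 → 104/261
merge 71/261 + 86/261 → 157/261
merge 104/261 + 157/261 → 1
L = 1/9 + 17/87 + 71/261 + 86/261 + 104/261 + 157/261 + 1 = 253/87 ≈ 2.908 bits/symbol.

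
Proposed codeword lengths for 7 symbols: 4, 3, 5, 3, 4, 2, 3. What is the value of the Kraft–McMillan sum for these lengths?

With common denominator 2^5 = 32: Σ 2^(−ℓᵢ) = 2/32 + 4/32 + 1/32 + 4/32 + 2/32 + 8/32 + 4/32 = 25/32 = 0.78125.

0.78125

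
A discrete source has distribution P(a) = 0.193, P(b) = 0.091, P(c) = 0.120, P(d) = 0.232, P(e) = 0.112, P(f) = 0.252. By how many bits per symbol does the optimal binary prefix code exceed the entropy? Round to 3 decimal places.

0.032 bits

Entropy H = −Σ p log₂ p ≈ 2.4837 bits.
Huffman merges: 91/1000+14/125→203/1000; 3/25+193/1000→313/1000; 203/1000+29/125→87/200; 63/250+313/1000→113/200; 87/200+113/200→1. L = 629/250 ≈ 2.5160.
L − H = 2.5160 − 2.4837 = 0.032 bits.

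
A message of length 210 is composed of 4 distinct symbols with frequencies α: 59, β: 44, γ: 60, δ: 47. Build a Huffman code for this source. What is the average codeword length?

2 bits/symbol

Probabilities are the counts divided by 210.
Repeatedly combine the two least-probable nodes; the expected code length is the sum of the merged weights.
merge 22/105 + 47/210 → 13/30
merge 59/210 + 2/7 → 17/30
merge 13/30 + 17/30 → 1
L = 13/30 + 17/30 + 1 = 2 bits/symbol.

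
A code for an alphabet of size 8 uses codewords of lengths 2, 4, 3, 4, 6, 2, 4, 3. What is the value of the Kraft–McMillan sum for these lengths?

With common denominator 2^6 = 64: Σ 2^(−ℓᵢ) = 16/64 + 4/64 + 8/64 + 4/64 + 1/64 + 16/64 + 4/64 + 8/64 = 61/64 = 0.953125.

0.953125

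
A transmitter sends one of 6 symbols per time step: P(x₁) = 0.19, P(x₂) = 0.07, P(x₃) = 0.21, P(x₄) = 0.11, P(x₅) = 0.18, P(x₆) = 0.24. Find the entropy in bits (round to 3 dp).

2.486 bits

H = −Σ pᵢ log₂ pᵢ.
−0.19·log₂(0.19) = 0.4552
−0.07·log₂(0.07) = 0.2686
−0.21·log₂(0.21) = 0.4728
−0.11·log₂(0.11) = 0.3503
−0.18·log₂(0.18) = 0.4453
−0.24·log₂(0.24) = 0.4941
Sum ≈ 2.4863 → 2.486 bits.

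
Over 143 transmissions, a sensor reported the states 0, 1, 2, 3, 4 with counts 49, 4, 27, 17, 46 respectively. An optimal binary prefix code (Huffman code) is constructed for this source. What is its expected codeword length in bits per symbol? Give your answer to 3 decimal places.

2.140 bits/symbol

Probabilities are the counts divided by 143.
Repeatedly combine the two least-probable nodes; the expected code length is the sum of the merged weights.
merge 4/143 + 17/143 → 21/143
merge 21/143 + 27/143 → 48/143
merge 46/143 + 48/143 → 94/143
merge 49/143 + 94/143 → 1
L = 21/143 + 48/143 + 94/143 + 1 = 306/143 ≈ 2.140 bits/symbol.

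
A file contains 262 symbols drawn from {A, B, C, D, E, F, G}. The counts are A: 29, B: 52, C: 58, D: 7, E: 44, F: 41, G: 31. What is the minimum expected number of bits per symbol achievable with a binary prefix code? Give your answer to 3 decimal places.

Probabilities are the counts divided by 262.
Repeatedly combine the two least-probable nodes; the expected code length is the sum of the merged weights.
merge 7/262 + 29/262 → 18/131
merge 31/262 + 18/131 → 67/262
merge 41/262 + 22/131 → 85/262
merge 26/131 + 29/131 → 55/131
merge 67/262 + 85/262 → 76/131
merge 55/131 + 76/131 → 1
L = 18/131 + 67/262 + 85/262 + 55/131 + 76/131 + 1 = 356/131 ≈ 2.718 bits/symbol.

2.718 bits/symbol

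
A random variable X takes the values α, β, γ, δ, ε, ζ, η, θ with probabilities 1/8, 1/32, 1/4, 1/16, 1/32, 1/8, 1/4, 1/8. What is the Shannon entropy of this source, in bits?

2.6875 bits

Each probability is a power of 1/2, so log₂(1/p) is an integer.
H = Σ p·log₂(1/p) = 1/8·3 + 1/32·5 + 1/4·2 + 1/16·4 + 1/32·5 + 1/8·3 + 1/4·2 + 1/8·3 = 2.6875 bits.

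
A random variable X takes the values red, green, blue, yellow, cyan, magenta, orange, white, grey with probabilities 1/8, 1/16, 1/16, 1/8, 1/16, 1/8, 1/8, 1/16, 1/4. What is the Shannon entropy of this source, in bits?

3 bits

Each probability is a power of 1/2, so log₂(1/p) is an integer.
H = Σ p·log₂(1/p) = 1/8·3 + 1/16·4 + 1/16·4 + 1/8·3 + 1/16·4 + 1/8·3 + 1/8·3 + 1/16·4 + 1/4·2 = 3 bits.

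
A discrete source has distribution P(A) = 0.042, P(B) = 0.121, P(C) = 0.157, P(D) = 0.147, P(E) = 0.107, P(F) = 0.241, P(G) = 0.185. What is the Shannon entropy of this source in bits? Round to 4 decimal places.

2.6769 bits

H = −Σ pᵢ log₂ pᵢ.
−0.042·log₂(0.042) = 0.1921
−0.121·log₂(0.121) = 0.3687
−0.157·log₂(0.157) = 0.4194
−0.147·log₂(0.147) = 0.4066
−0.107·log₂(0.107) = 0.3450
−0.241·log₂(0.241) = 0.4947
−0.185·log₂(0.185) = 0.4504
Sum ≈ 2.6769 → 2.6769 bits.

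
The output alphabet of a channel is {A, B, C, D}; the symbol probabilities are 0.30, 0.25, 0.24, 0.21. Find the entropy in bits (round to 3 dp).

1.988 bits

H = −Σ pᵢ log₂ pᵢ.
−0.30·log₂(0.30) = 0.5211
−0.25·log₂(0.25) = 0.5000
−0.24·log₂(0.24) = 0.4941
−0.21·log₂(0.21) = 0.4728
Sum ≈ 1.9880 → 1.988 bits.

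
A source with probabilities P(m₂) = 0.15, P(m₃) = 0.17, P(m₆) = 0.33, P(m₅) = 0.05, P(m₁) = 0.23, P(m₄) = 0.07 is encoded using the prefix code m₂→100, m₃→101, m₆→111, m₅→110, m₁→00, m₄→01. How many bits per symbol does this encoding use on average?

2.7 bits/symbol

L̄ = Σ pᵢ·ℓᵢ = 0.15·3 + 0.17·3 + 0.33·3 + 0.05·3 + 0.23·2 + 0.07·2 = 2.7 bits/symbol.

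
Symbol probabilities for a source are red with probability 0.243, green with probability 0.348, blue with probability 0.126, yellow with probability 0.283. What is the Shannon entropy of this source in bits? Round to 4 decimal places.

H = −Σ pᵢ log₂ pᵢ.
−0.243·log₂(0.243) = 0.4960
−0.348·log₂(0.348) = 0.5299
−0.126·log₂(0.126) = 0.3766
−0.283·log₂(0.283) = 0.5154
Sum ≈ 1.9178 → 1.9178 bits.

1.9178 bits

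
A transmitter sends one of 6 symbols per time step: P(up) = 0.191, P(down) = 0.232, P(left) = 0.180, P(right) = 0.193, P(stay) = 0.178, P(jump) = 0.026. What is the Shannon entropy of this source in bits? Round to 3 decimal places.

H = −Σ pᵢ log₂ pᵢ.
−0.191·log₂(0.191) = 0.4562
−0.232·log₂(0.232) = 0.4890
−0.180·log₂(0.180) = 0.4453
−0.193·log₂(0.193) = 0.4581
−0.178·log₂(0.178) = 0.4432
−0.026·log₂(0.026) = 0.1369
Sum ≈ 2.4287 → 2.429 bits.

2.429 bits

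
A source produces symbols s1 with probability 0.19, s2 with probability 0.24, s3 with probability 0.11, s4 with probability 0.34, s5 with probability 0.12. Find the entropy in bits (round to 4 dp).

H = −Σ pᵢ log₂ pᵢ.
−0.19·log₂(0.19) = 0.4552
−0.24·log₂(0.24) = 0.4941
−0.11·log₂(0.11) = 0.3503
−0.34·log₂(0.34) = 0.5292
−0.12·log₂(0.12) = 0.3671
Sum ≈ 2.1959 → 2.1959 bits.

2.1959 bits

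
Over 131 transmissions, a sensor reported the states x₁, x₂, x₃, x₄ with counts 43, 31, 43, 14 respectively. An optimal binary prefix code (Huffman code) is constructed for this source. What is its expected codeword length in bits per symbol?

Probabilities are the counts divided by 131.
Repeatedly combine the two least-probable nodes; the expected code length is the sum of the merged weights.
merge 14/131 + 31/131 → 45/131
merge 43/131 + 43/131 → 86/131
merge 45/131 + 86/131 → 1
L = 45/131 + 86/131 + 1 = 2 bits/symbol.

2 bits/symbol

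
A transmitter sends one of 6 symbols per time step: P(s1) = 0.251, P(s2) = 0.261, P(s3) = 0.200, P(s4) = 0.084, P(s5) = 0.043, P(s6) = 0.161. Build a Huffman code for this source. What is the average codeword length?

Repeatedly combine the two least-probable nodes; the expected code length is the sum of the merged weights.
merge 43/1000 + 21/250 → 127/1000
merge 127/1000 + 161/1000 → 36/125
merge 1/5 + 251/1000 → 451/1000
merge 261/1000 + 36/125 → 549/1000
merge 451/1000 + 549/1000 → 1
L = 127/1000 + 36/125 + 451/1000 + 549/1000 + 1 = 483/200 = 2.415 bits/symbol.

2.415 bits/symbol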